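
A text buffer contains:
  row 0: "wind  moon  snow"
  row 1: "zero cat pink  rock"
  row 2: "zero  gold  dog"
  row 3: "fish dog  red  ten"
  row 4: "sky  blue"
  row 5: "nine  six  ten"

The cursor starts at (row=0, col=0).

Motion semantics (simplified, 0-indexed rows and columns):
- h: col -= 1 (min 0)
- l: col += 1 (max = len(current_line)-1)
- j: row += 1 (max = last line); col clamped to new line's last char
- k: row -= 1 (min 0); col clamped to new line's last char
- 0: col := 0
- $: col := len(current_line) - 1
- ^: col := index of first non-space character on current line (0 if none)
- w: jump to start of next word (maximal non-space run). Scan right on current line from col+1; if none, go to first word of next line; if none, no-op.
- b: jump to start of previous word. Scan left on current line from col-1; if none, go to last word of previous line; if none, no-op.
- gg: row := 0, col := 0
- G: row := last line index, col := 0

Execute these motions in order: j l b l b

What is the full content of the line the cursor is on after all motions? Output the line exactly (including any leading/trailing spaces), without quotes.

Answer: zero cat pink  rock

Derivation:
After 1 (j): row=1 col=0 char='z'
After 2 (l): row=1 col=1 char='e'
After 3 (b): row=1 col=0 char='z'
After 4 (l): row=1 col=1 char='e'
After 5 (b): row=1 col=0 char='z'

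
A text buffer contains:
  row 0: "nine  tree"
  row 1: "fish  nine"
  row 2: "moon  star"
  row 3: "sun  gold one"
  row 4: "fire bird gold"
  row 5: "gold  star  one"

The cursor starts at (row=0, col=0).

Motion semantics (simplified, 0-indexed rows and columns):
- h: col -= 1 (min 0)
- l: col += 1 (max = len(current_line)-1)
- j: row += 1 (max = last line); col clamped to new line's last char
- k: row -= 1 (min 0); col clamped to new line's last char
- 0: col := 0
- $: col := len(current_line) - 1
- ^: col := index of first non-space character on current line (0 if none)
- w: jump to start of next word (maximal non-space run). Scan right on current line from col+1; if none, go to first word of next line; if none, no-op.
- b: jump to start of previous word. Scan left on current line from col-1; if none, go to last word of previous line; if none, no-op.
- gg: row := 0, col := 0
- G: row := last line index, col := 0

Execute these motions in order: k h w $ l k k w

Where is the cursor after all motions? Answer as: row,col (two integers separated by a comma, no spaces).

After 1 (k): row=0 col=0 char='n'
After 2 (h): row=0 col=0 char='n'
After 3 (w): row=0 col=6 char='t'
After 4 ($): row=0 col=9 char='e'
After 5 (l): row=0 col=9 char='e'
After 6 (k): row=0 col=9 char='e'
After 7 (k): row=0 col=9 char='e'
After 8 (w): row=1 col=0 char='f'

Answer: 1,0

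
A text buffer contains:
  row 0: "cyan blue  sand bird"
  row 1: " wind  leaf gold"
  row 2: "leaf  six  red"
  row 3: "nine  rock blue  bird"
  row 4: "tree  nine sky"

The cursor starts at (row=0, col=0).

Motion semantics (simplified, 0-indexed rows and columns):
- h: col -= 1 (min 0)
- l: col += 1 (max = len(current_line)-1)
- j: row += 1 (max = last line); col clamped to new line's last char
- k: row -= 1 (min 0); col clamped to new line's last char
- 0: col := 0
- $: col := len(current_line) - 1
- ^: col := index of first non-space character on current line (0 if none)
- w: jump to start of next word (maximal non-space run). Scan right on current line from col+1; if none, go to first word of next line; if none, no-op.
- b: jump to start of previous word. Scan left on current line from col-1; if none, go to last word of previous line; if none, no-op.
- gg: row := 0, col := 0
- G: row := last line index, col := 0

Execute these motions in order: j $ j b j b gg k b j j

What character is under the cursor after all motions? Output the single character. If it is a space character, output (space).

Answer: l

Derivation:
After 1 (j): row=1 col=0 char='_'
After 2 ($): row=1 col=15 char='d'
After 3 (j): row=2 col=13 char='d'
After 4 (b): row=2 col=11 char='r'
After 5 (j): row=3 col=11 char='b'
After 6 (b): row=3 col=6 char='r'
After 7 (gg): row=0 col=0 char='c'
After 8 (k): row=0 col=0 char='c'
After 9 (b): row=0 col=0 char='c'
After 10 (j): row=1 col=0 char='_'
After 11 (j): row=2 col=0 char='l'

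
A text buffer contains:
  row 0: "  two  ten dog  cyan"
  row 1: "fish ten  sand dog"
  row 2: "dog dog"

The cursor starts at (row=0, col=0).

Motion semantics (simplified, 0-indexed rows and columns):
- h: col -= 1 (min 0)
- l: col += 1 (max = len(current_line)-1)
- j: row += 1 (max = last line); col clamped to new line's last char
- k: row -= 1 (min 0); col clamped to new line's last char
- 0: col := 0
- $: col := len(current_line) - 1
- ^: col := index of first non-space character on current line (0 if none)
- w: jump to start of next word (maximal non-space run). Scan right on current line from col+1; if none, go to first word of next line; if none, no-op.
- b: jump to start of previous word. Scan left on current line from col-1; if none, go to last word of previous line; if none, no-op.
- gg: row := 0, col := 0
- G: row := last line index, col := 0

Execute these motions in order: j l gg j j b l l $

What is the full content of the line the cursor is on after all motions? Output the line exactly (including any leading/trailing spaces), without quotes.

Answer: fish ten  sand dog

Derivation:
After 1 (j): row=1 col=0 char='f'
After 2 (l): row=1 col=1 char='i'
After 3 (gg): row=0 col=0 char='_'
After 4 (j): row=1 col=0 char='f'
After 5 (j): row=2 col=0 char='d'
After 6 (b): row=1 col=15 char='d'
After 7 (l): row=1 col=16 char='o'
After 8 (l): row=1 col=17 char='g'
After 9 ($): row=1 col=17 char='g'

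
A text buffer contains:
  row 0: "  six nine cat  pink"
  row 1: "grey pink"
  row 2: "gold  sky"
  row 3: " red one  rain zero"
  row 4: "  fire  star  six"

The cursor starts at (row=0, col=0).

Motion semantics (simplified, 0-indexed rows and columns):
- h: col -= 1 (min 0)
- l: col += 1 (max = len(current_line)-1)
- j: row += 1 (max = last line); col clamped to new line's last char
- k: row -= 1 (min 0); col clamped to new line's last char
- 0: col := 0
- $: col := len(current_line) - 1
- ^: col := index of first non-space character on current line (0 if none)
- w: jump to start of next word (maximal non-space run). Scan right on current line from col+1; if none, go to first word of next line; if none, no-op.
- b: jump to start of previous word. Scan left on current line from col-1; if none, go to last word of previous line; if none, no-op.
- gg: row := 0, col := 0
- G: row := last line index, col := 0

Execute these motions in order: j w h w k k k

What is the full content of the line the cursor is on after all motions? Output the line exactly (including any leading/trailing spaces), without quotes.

After 1 (j): row=1 col=0 char='g'
After 2 (w): row=1 col=5 char='p'
After 3 (h): row=1 col=4 char='_'
After 4 (w): row=1 col=5 char='p'
After 5 (k): row=0 col=5 char='_'
After 6 (k): row=0 col=5 char='_'
After 7 (k): row=0 col=5 char='_'

Answer:   six nine cat  pink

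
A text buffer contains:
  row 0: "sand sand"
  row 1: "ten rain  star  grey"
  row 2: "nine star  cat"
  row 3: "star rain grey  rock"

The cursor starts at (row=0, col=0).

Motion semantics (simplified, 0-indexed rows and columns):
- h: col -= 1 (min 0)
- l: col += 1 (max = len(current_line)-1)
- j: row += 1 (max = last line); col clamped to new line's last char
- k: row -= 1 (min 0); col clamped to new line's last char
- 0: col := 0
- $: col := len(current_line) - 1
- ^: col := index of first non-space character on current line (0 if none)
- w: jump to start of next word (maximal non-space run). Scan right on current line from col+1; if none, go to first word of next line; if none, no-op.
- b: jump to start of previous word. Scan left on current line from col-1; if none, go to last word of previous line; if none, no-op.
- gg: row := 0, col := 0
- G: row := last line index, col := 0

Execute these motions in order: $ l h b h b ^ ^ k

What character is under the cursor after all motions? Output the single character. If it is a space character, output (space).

After 1 ($): row=0 col=8 char='d'
After 2 (l): row=0 col=8 char='d'
After 3 (h): row=0 col=7 char='n'
After 4 (b): row=0 col=5 char='s'
After 5 (h): row=0 col=4 char='_'
After 6 (b): row=0 col=0 char='s'
After 7 (^): row=0 col=0 char='s'
After 8 (^): row=0 col=0 char='s'
After 9 (k): row=0 col=0 char='s'

Answer: s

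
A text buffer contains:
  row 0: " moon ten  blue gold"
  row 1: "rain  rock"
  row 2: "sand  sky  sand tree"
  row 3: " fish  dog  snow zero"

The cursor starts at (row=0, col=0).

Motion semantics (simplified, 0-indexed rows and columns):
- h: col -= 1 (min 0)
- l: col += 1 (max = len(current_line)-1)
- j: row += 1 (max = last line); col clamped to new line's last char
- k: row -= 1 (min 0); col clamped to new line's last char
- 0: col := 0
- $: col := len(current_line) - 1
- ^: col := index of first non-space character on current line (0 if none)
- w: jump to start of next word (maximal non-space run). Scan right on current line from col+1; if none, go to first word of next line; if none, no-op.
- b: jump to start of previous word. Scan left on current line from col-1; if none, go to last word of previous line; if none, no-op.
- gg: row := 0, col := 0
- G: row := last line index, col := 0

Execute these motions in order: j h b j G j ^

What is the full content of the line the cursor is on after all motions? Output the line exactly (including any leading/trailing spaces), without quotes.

After 1 (j): row=1 col=0 char='r'
After 2 (h): row=1 col=0 char='r'
After 3 (b): row=0 col=16 char='g'
After 4 (j): row=1 col=9 char='k'
After 5 (G): row=3 col=0 char='_'
After 6 (j): row=3 col=0 char='_'
After 7 (^): row=3 col=1 char='f'

Answer:  fish  dog  snow zero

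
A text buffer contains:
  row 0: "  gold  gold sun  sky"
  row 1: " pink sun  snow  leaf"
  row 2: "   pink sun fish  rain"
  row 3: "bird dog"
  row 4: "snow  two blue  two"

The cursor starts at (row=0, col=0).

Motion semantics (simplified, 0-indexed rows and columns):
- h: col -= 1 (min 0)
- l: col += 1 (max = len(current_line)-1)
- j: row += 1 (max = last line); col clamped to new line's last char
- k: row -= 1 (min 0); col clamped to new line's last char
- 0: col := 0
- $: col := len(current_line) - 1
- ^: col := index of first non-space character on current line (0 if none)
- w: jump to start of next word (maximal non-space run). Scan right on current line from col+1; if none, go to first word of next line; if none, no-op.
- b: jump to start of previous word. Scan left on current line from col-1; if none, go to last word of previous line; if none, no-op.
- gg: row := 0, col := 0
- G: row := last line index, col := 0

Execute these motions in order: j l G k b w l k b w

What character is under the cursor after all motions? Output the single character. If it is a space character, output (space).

After 1 (j): row=1 col=0 char='_'
After 2 (l): row=1 col=1 char='p'
After 3 (G): row=4 col=0 char='s'
After 4 (k): row=3 col=0 char='b'
After 5 (b): row=2 col=18 char='r'
After 6 (w): row=3 col=0 char='b'
After 7 (l): row=3 col=1 char='i'
After 8 (k): row=2 col=1 char='_'
After 9 (b): row=1 col=17 char='l'
After 10 (w): row=2 col=3 char='p'

Answer: p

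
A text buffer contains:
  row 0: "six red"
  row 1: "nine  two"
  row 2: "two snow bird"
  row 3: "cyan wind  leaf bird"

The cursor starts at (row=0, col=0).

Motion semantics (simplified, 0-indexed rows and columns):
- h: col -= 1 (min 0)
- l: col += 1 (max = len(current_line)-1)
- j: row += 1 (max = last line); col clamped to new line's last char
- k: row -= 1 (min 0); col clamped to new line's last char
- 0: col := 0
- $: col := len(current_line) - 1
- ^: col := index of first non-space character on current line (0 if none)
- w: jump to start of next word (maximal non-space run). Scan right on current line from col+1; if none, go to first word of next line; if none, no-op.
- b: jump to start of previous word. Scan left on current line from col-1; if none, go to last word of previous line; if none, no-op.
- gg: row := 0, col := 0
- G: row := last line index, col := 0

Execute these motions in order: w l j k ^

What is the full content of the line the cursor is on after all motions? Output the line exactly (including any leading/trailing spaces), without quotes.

Answer: six red

Derivation:
After 1 (w): row=0 col=4 char='r'
After 2 (l): row=0 col=5 char='e'
After 3 (j): row=1 col=5 char='_'
After 4 (k): row=0 col=5 char='e'
After 5 (^): row=0 col=0 char='s'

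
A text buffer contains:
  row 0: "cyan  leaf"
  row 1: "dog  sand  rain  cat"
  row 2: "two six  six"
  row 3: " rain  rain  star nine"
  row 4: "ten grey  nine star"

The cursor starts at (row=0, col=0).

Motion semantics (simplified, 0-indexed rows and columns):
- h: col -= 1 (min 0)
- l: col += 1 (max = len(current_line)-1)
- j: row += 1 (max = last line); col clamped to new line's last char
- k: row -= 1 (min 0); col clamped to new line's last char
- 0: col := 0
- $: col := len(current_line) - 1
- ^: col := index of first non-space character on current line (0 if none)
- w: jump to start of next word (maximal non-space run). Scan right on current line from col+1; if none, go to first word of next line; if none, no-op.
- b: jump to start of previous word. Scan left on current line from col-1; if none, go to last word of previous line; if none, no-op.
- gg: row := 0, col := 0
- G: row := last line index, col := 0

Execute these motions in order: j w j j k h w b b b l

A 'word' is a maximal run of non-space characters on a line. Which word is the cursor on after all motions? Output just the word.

Answer: cat

Derivation:
After 1 (j): row=1 col=0 char='d'
After 2 (w): row=1 col=5 char='s'
After 3 (j): row=2 col=5 char='i'
After 4 (j): row=3 col=5 char='_'
After 5 (k): row=2 col=5 char='i'
After 6 (h): row=2 col=4 char='s'
After 7 (w): row=2 col=9 char='s'
After 8 (b): row=2 col=4 char='s'
After 9 (b): row=2 col=0 char='t'
After 10 (b): row=1 col=17 char='c'
After 11 (l): row=1 col=18 char='a'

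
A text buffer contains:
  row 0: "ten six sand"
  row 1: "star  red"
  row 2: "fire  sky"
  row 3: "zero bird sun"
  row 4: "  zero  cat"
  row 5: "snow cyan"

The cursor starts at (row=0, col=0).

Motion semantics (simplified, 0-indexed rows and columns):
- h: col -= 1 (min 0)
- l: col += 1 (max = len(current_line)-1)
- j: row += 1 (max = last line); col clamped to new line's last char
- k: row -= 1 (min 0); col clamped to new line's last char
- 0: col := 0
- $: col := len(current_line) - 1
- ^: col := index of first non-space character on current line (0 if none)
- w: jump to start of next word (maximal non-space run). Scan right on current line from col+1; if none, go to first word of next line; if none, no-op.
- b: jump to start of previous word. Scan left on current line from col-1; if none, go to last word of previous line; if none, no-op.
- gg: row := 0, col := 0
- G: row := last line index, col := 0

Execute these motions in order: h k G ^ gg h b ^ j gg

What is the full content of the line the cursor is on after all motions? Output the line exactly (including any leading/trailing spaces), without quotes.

After 1 (h): row=0 col=0 char='t'
After 2 (k): row=0 col=0 char='t'
After 3 (G): row=5 col=0 char='s'
After 4 (^): row=5 col=0 char='s'
After 5 (gg): row=0 col=0 char='t'
After 6 (h): row=0 col=0 char='t'
After 7 (b): row=0 col=0 char='t'
After 8 (^): row=0 col=0 char='t'
After 9 (j): row=1 col=0 char='s'
After 10 (gg): row=0 col=0 char='t'

Answer: ten six sand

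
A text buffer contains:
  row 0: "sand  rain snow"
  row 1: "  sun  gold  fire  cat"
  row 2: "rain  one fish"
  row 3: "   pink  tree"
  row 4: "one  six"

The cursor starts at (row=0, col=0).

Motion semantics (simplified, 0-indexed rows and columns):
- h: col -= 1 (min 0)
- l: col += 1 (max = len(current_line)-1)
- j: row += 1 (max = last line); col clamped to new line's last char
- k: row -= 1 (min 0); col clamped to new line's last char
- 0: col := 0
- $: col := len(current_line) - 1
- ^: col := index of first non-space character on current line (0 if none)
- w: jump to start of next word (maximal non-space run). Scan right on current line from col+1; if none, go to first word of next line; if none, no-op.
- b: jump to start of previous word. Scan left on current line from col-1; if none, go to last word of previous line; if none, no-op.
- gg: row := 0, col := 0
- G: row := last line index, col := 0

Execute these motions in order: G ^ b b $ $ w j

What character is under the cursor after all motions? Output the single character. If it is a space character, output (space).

Answer: o

Derivation:
After 1 (G): row=4 col=0 char='o'
After 2 (^): row=4 col=0 char='o'
After 3 (b): row=3 col=9 char='t'
After 4 (b): row=3 col=3 char='p'
After 5 ($): row=3 col=12 char='e'
After 6 ($): row=3 col=12 char='e'
After 7 (w): row=4 col=0 char='o'
After 8 (j): row=4 col=0 char='o'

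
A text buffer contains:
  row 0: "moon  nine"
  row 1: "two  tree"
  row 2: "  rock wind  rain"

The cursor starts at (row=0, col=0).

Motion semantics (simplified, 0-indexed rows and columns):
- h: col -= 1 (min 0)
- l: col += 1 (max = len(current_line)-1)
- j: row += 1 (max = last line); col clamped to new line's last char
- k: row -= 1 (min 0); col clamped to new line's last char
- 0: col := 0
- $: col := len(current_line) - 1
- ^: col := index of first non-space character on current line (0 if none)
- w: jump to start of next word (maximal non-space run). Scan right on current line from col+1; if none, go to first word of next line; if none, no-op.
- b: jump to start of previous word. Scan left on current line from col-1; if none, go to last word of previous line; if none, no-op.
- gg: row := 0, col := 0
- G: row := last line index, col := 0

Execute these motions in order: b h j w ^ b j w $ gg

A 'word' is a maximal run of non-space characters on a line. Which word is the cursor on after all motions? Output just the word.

Answer: moon

Derivation:
After 1 (b): row=0 col=0 char='m'
After 2 (h): row=0 col=0 char='m'
After 3 (j): row=1 col=0 char='t'
After 4 (w): row=1 col=5 char='t'
After 5 (^): row=1 col=0 char='t'
After 6 (b): row=0 col=6 char='n'
After 7 (j): row=1 col=6 char='r'
After 8 (w): row=2 col=2 char='r'
After 9 ($): row=2 col=16 char='n'
After 10 (gg): row=0 col=0 char='m'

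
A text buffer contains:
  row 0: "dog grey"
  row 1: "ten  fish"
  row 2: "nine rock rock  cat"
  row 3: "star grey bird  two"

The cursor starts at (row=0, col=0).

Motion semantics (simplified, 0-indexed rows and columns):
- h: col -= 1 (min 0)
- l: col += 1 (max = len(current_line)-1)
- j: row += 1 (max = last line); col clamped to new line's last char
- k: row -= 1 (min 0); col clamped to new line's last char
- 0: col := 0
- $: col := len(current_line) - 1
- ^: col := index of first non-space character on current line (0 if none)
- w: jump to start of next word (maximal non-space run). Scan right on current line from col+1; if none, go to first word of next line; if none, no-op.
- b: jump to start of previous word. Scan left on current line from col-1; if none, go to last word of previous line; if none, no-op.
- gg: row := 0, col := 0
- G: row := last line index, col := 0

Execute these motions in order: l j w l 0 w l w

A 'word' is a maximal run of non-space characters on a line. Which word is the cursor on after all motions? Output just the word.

After 1 (l): row=0 col=1 char='o'
After 2 (j): row=1 col=1 char='e'
After 3 (w): row=1 col=5 char='f'
After 4 (l): row=1 col=6 char='i'
After 5 (0): row=1 col=0 char='t'
After 6 (w): row=1 col=5 char='f'
After 7 (l): row=1 col=6 char='i'
After 8 (w): row=2 col=0 char='n'

Answer: nine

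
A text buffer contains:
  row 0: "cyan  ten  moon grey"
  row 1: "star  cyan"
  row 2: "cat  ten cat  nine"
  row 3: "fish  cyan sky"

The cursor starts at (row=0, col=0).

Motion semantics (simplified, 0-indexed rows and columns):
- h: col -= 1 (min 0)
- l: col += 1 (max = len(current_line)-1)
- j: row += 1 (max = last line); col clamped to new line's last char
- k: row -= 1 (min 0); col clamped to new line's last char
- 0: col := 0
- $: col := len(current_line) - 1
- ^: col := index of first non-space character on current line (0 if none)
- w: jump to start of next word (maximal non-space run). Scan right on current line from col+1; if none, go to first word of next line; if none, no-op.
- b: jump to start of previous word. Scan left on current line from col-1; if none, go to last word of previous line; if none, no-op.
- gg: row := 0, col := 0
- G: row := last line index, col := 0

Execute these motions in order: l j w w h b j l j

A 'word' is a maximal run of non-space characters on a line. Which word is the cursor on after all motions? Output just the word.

After 1 (l): row=0 col=1 char='y'
After 2 (j): row=1 col=1 char='t'
After 3 (w): row=1 col=6 char='c'
After 4 (w): row=2 col=0 char='c'
After 5 (h): row=2 col=0 char='c'
After 6 (b): row=1 col=6 char='c'
After 7 (j): row=2 col=6 char='e'
After 8 (l): row=2 col=7 char='n'
After 9 (j): row=3 col=7 char='y'

Answer: cyan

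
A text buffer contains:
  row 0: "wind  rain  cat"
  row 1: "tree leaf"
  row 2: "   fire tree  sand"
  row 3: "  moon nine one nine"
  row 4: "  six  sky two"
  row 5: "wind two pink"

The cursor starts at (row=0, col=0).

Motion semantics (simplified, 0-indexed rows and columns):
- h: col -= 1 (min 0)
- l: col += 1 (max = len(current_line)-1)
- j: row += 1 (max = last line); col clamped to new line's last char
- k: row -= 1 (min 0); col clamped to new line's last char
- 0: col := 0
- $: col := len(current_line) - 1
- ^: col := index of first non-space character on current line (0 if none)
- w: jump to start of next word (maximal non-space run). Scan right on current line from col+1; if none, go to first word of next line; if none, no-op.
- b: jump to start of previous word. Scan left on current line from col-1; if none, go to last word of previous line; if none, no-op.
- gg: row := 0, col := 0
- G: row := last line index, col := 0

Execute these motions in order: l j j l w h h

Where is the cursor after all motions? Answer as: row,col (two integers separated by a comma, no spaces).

After 1 (l): row=0 col=1 char='i'
After 2 (j): row=1 col=1 char='r'
After 3 (j): row=2 col=1 char='_'
After 4 (l): row=2 col=2 char='_'
After 5 (w): row=2 col=3 char='f'
After 6 (h): row=2 col=2 char='_'
After 7 (h): row=2 col=1 char='_'

Answer: 2,1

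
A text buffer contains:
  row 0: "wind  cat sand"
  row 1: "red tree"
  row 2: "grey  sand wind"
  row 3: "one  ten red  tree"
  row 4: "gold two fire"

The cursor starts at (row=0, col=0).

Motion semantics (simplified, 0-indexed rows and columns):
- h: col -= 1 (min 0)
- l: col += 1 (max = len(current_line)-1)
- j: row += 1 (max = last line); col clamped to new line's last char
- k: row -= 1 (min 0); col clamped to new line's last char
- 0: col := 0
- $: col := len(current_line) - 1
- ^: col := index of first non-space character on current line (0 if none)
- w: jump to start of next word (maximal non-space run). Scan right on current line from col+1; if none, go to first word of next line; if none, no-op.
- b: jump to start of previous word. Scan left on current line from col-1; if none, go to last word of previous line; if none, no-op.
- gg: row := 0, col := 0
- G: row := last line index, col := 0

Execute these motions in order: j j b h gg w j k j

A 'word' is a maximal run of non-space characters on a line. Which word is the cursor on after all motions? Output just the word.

Answer: tree

Derivation:
After 1 (j): row=1 col=0 char='r'
After 2 (j): row=2 col=0 char='g'
After 3 (b): row=1 col=4 char='t'
After 4 (h): row=1 col=3 char='_'
After 5 (gg): row=0 col=0 char='w'
After 6 (w): row=0 col=6 char='c'
After 7 (j): row=1 col=6 char='e'
After 8 (k): row=0 col=6 char='c'
After 9 (j): row=1 col=6 char='e'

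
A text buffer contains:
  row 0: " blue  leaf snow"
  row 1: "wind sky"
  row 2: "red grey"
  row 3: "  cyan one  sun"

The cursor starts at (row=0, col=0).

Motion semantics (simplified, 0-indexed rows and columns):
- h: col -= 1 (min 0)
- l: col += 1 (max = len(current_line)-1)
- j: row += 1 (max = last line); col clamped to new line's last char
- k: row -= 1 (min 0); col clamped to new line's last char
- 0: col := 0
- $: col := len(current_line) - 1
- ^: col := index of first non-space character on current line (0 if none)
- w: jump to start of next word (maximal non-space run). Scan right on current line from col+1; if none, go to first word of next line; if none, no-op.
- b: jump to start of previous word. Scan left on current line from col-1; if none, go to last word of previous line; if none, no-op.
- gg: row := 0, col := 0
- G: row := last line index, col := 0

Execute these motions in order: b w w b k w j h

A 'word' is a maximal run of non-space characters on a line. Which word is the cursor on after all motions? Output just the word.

Answer: sky

Derivation:
After 1 (b): row=0 col=0 char='_'
After 2 (w): row=0 col=1 char='b'
After 3 (w): row=0 col=7 char='l'
After 4 (b): row=0 col=1 char='b'
After 5 (k): row=0 col=1 char='b'
After 6 (w): row=0 col=7 char='l'
After 7 (j): row=1 col=7 char='y'
After 8 (h): row=1 col=6 char='k'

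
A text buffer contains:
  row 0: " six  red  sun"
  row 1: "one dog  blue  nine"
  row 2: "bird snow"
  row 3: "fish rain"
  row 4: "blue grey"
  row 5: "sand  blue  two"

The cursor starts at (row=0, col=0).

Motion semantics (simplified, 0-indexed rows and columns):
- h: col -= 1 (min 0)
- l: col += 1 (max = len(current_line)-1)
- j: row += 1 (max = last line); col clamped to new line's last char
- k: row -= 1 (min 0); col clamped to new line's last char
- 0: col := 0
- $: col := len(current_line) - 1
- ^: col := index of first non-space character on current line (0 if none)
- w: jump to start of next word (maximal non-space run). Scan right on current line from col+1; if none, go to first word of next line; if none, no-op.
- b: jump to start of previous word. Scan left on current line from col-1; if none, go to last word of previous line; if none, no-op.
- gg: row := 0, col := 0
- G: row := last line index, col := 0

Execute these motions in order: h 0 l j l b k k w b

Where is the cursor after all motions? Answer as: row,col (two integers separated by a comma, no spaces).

After 1 (h): row=0 col=0 char='_'
After 2 (0): row=0 col=0 char='_'
After 3 (l): row=0 col=1 char='s'
After 4 (j): row=1 col=1 char='n'
After 5 (l): row=1 col=2 char='e'
After 6 (b): row=1 col=0 char='o'
After 7 (k): row=0 col=0 char='_'
After 8 (k): row=0 col=0 char='_'
After 9 (w): row=0 col=1 char='s'
After 10 (b): row=0 col=1 char='s'

Answer: 0,1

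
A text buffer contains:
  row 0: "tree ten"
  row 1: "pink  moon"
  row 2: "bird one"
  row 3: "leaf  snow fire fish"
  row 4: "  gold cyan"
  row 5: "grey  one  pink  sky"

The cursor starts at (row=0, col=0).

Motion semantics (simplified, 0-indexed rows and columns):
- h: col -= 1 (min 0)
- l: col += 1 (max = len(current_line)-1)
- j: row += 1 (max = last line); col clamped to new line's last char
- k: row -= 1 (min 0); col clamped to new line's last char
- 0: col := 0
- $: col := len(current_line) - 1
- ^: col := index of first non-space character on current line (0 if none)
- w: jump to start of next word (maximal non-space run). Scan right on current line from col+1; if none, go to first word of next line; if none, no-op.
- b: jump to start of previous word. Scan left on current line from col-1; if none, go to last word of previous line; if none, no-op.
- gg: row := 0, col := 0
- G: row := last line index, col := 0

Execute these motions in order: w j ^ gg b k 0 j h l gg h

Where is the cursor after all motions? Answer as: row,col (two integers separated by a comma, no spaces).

Answer: 0,0

Derivation:
After 1 (w): row=0 col=5 char='t'
After 2 (j): row=1 col=5 char='_'
After 3 (^): row=1 col=0 char='p'
After 4 (gg): row=0 col=0 char='t'
After 5 (b): row=0 col=0 char='t'
After 6 (k): row=0 col=0 char='t'
After 7 (0): row=0 col=0 char='t'
After 8 (j): row=1 col=0 char='p'
After 9 (h): row=1 col=0 char='p'
After 10 (l): row=1 col=1 char='i'
After 11 (gg): row=0 col=0 char='t'
After 12 (h): row=0 col=0 char='t'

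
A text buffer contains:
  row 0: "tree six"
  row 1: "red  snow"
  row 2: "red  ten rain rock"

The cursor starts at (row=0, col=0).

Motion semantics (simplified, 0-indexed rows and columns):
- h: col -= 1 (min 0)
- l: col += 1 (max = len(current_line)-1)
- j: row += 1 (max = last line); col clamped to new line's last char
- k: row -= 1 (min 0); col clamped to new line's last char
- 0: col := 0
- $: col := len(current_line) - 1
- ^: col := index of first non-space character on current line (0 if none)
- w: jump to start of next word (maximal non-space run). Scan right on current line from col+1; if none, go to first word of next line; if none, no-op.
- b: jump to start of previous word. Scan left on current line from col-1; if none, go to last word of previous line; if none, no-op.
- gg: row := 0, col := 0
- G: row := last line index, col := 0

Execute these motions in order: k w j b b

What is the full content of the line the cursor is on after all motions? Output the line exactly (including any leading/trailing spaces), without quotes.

Answer: tree six

Derivation:
After 1 (k): row=0 col=0 char='t'
After 2 (w): row=0 col=5 char='s'
After 3 (j): row=1 col=5 char='s'
After 4 (b): row=1 col=0 char='r'
After 5 (b): row=0 col=5 char='s'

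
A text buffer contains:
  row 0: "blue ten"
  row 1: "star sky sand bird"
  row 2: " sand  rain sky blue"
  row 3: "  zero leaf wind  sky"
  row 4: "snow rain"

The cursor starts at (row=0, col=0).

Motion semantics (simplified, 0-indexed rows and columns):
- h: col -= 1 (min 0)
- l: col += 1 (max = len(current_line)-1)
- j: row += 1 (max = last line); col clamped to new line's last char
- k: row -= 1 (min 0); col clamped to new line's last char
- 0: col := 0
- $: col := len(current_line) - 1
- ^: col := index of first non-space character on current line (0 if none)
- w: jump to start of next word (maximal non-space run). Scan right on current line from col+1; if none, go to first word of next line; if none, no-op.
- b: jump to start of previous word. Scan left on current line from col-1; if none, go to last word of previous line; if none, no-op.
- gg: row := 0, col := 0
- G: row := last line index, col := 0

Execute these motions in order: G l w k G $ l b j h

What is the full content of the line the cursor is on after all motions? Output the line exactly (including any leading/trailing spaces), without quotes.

Answer: snow rain

Derivation:
After 1 (G): row=4 col=0 char='s'
After 2 (l): row=4 col=1 char='n'
After 3 (w): row=4 col=5 char='r'
After 4 (k): row=3 col=5 char='o'
After 5 (G): row=4 col=0 char='s'
After 6 ($): row=4 col=8 char='n'
After 7 (l): row=4 col=8 char='n'
After 8 (b): row=4 col=5 char='r'
After 9 (j): row=4 col=5 char='r'
After 10 (h): row=4 col=4 char='_'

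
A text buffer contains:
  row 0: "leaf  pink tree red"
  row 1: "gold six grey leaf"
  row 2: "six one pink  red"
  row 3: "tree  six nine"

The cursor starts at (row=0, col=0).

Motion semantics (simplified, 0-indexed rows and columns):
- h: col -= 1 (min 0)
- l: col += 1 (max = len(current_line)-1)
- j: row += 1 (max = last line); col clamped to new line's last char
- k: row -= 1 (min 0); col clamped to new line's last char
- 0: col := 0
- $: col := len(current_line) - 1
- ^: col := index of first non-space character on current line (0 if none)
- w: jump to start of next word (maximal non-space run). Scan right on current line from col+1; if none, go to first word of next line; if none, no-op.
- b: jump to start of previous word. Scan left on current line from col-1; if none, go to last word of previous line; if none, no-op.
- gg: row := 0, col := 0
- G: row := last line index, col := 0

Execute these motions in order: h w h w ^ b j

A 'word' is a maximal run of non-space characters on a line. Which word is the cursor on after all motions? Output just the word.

After 1 (h): row=0 col=0 char='l'
After 2 (w): row=0 col=6 char='p'
After 3 (h): row=0 col=5 char='_'
After 4 (w): row=0 col=6 char='p'
After 5 (^): row=0 col=0 char='l'
After 6 (b): row=0 col=0 char='l'
After 7 (j): row=1 col=0 char='g'

Answer: gold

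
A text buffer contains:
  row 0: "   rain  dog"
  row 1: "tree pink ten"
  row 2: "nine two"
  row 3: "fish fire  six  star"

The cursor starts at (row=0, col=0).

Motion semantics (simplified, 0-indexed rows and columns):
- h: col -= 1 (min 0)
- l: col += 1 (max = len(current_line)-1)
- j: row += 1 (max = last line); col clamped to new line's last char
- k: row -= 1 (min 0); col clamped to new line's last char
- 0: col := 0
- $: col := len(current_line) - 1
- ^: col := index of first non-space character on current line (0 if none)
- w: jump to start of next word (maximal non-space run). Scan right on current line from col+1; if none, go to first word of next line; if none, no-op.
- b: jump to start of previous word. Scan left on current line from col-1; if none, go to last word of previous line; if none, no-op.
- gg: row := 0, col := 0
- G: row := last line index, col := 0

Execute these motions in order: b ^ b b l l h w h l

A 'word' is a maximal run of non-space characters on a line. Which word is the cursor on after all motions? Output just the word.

After 1 (b): row=0 col=0 char='_'
After 2 (^): row=0 col=3 char='r'
After 3 (b): row=0 col=3 char='r'
After 4 (b): row=0 col=3 char='r'
After 5 (l): row=0 col=4 char='a'
After 6 (l): row=0 col=5 char='i'
After 7 (h): row=0 col=4 char='a'
After 8 (w): row=0 col=9 char='d'
After 9 (h): row=0 col=8 char='_'
After 10 (l): row=0 col=9 char='d'

Answer: dog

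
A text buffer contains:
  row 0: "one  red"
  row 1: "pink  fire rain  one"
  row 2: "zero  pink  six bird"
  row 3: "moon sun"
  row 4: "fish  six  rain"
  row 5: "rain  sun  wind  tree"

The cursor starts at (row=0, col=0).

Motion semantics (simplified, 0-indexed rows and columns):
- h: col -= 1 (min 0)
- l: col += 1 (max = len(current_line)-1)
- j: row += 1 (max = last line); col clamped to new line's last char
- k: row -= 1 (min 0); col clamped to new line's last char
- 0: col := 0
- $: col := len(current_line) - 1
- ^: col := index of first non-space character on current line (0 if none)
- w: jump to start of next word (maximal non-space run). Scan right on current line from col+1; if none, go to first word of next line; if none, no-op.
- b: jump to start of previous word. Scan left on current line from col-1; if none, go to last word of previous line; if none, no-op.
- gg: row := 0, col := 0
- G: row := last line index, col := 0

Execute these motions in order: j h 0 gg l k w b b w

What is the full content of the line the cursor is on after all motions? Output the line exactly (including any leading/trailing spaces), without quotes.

After 1 (j): row=1 col=0 char='p'
After 2 (h): row=1 col=0 char='p'
After 3 (0): row=1 col=0 char='p'
After 4 (gg): row=0 col=0 char='o'
After 5 (l): row=0 col=1 char='n'
After 6 (k): row=0 col=1 char='n'
After 7 (w): row=0 col=5 char='r'
After 8 (b): row=0 col=0 char='o'
After 9 (b): row=0 col=0 char='o'
After 10 (w): row=0 col=5 char='r'

Answer: one  red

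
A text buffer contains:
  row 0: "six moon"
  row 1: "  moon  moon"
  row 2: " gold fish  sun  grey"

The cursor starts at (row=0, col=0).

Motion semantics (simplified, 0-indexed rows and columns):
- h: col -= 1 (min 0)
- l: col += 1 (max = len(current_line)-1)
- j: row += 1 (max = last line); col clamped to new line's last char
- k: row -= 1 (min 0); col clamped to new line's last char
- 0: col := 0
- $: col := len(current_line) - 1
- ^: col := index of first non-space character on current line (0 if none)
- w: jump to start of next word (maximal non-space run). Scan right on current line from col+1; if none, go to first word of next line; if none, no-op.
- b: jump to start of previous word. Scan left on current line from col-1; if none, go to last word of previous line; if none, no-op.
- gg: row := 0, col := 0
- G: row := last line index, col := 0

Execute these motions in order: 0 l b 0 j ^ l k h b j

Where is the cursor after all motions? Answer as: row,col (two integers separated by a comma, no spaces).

Answer: 1,0

Derivation:
After 1 (0): row=0 col=0 char='s'
After 2 (l): row=0 col=1 char='i'
After 3 (b): row=0 col=0 char='s'
After 4 (0): row=0 col=0 char='s'
After 5 (j): row=1 col=0 char='_'
After 6 (^): row=1 col=2 char='m'
After 7 (l): row=1 col=3 char='o'
After 8 (k): row=0 col=3 char='_'
After 9 (h): row=0 col=2 char='x'
After 10 (b): row=0 col=0 char='s'
After 11 (j): row=1 col=0 char='_'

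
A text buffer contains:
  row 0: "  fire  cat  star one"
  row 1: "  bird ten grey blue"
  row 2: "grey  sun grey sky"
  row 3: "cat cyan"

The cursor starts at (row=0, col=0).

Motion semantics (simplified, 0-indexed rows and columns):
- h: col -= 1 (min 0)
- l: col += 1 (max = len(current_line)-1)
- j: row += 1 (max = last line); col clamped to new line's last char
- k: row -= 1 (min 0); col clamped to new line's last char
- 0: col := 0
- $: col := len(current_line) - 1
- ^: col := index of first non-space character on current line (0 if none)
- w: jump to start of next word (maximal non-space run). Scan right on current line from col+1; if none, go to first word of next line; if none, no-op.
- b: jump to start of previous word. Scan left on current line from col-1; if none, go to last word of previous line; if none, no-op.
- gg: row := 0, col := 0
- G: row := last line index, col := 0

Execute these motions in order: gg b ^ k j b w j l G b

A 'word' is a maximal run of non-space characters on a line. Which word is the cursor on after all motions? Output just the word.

Answer: sky

Derivation:
After 1 (gg): row=0 col=0 char='_'
After 2 (b): row=0 col=0 char='_'
After 3 (^): row=0 col=2 char='f'
After 4 (k): row=0 col=2 char='f'
After 5 (j): row=1 col=2 char='b'
After 6 (b): row=0 col=18 char='o'
After 7 (w): row=1 col=2 char='b'
After 8 (j): row=2 col=2 char='e'
After 9 (l): row=2 col=3 char='y'
After 10 (G): row=3 col=0 char='c'
After 11 (b): row=2 col=15 char='s'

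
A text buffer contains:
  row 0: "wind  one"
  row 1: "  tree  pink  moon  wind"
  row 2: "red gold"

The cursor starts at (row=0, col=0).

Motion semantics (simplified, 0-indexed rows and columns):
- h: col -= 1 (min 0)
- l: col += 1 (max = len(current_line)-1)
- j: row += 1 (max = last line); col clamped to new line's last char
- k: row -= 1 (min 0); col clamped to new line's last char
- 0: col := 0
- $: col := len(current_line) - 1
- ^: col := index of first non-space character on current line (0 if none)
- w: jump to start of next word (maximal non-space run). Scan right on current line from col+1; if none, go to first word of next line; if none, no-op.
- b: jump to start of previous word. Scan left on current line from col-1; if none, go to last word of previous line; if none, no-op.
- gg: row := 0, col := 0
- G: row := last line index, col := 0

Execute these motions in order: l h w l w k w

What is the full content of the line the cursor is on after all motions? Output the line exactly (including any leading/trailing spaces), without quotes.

After 1 (l): row=0 col=1 char='i'
After 2 (h): row=0 col=0 char='w'
After 3 (w): row=0 col=6 char='o'
After 4 (l): row=0 col=7 char='n'
After 5 (w): row=1 col=2 char='t'
After 6 (k): row=0 col=2 char='n'
After 7 (w): row=0 col=6 char='o'

Answer: wind  one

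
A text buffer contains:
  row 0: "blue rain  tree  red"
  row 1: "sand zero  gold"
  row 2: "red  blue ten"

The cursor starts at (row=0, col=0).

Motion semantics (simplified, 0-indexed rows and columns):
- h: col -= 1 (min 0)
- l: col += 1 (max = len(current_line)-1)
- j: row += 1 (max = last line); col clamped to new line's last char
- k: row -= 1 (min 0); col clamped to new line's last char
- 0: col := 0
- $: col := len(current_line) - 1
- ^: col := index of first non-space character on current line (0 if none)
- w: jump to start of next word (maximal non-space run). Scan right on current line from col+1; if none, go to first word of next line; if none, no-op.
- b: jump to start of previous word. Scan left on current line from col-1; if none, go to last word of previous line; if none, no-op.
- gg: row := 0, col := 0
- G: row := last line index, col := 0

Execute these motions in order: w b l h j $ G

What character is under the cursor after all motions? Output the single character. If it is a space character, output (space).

After 1 (w): row=0 col=5 char='r'
After 2 (b): row=0 col=0 char='b'
After 3 (l): row=0 col=1 char='l'
After 4 (h): row=0 col=0 char='b'
After 5 (j): row=1 col=0 char='s'
After 6 ($): row=1 col=14 char='d'
After 7 (G): row=2 col=0 char='r'

Answer: r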